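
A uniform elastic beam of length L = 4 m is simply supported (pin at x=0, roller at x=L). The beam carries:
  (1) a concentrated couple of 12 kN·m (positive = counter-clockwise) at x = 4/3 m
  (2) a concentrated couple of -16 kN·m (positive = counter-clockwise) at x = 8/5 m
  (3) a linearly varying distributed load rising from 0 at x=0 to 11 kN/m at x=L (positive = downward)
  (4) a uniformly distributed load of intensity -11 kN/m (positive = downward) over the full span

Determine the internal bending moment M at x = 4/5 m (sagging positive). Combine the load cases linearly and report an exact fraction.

Load 1 — applied couple M₀=12 kN·m at a=4/3 m (b=L-a=8/3):
  M_1 = M₀x/L  [x≤a] = 12·(4/5)/4 = 12/5 kN·m
Load 2 — applied couple M₀=-16 kN·m at a=8/5 m (b=L-a=12/5):
  M_2 = M₀x/L  [x≤a] = (-16)·(4/5)/4 = -16/5 kN·m
Load 3 — triangular load w₀=11 kN/m (0→w₀ over full span):
  M_3 = w₀Lx/6 - w₀x³/(6L) = 11·4·(4/5)/6 - 11·(4/5)³/(6·4) = 704/125 kN·m
Load 4 — uniform load w=-11 kN/m over full span:
  M_4 = wx(L-x)/2 = (-11)·(4/5)·(4-(4/5))/2 = -352/25 kN·m
Superposition: M = Σ M_i = -1156/125 kN·m ≈ -9.248000 kN·m

M(4/5) = -1156/125 kN·m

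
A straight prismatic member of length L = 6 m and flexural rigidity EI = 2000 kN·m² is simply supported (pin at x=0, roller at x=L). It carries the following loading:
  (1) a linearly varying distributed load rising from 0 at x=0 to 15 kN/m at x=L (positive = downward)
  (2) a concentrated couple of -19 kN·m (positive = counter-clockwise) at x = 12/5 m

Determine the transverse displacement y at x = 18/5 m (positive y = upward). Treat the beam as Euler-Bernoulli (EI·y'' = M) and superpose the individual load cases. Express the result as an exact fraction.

Load 1 — triangular load w₀=15 kN/m (0→w₀ over full span):
  y_1 = -w₀x(7L⁴-10L²x²+3x⁴)/(360LEI) = -15·(18/5)·(7·6⁴-10·6²·(18/5)²+3·(18/5)⁴)/(360·6·2000) = -23976/390625 m
Load 2 — applied couple M₀=-19 kN·m at a=12/5 m (b=L-a=18/5):
  y_2 = (M₀x³/(6L)-M₀(x-a)²/2+C₁x)/EI  [x>a] with C₁=M₀(3b²-L²)/(6L)=-38/25 = ((-19)·(18/5)³/(6·6)-(-19)·((18/5)-(12/5))²/2+(-38/25)·(18/5))/2000 = -513/62500 m
Superposition: y = Σ y_i = -108729/1562500 m ≈ -0.069587 m

y(18/5) = -108729/1562500 m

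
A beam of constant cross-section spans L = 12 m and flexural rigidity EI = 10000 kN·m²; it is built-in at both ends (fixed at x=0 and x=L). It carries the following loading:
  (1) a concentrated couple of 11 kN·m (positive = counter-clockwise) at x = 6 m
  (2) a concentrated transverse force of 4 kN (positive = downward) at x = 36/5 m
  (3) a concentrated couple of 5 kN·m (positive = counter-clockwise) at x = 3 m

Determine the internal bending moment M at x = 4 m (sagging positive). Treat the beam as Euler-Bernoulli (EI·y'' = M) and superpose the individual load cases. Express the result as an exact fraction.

M(4) = 3173/2000 kN·m

Load 1 — applied couple M₀=11 kN·m at a=6 m (b=L-a=6):
  M_1 = R_Ax - M_A  [x≤a] with R_A=11/8, M_A=11/4 = (11/8)·4 - (11/4) = 11/4 kN·m
Load 2 — point force P=4 kN at a=36/5 m (b=L-a=24/5):
  M_2 = Pb²(3a+b)x/L³ - Pab²/L²  [x≤a] = 4·(24/5)²·(3·(36/5)+(24/5))·4/12³ - 4·(36/5)·(24/5)²/12² = 128/125 kN·m
Load 3 — applied couple M₀=5 kN·m at a=3 m (b=L-a=9):
  M_3 = R_Ax - M_A - M₀  [x>a] with R_A=15/32, M_A=-15/16 = (15/32)·4 - (-15/16) - 5 = -35/16 kN·m
Superposition: M = Σ M_i = 3173/2000 kN·m ≈ 1.586500 kN·m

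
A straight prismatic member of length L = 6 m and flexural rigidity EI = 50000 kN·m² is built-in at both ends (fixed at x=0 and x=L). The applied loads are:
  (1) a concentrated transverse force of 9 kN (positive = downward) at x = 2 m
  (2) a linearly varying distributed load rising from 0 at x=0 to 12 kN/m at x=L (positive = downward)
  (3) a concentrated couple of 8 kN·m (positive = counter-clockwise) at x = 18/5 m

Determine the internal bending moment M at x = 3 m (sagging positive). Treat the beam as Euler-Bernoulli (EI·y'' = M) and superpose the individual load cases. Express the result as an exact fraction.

M(3) = 76/5 kN·m

Load 1 — point force P=9 kN at a=2 m (b=L-a=4):
  M_1 = Pa²(a+3b)(L-x)/L³ - Pa²b/L²  [x>a] = 9·2²·(2+3·4)·(6-3)/6³ - 9·2²·4/6² = 3 kN·m
Load 2 — triangular load w₀=12 kN/m (0→w₀ over full span):
  M_2 = 3w₀Lx/20 - w₀L²/30 - w₀x³/(6L) = 3·12·6·3/20 - 12·6²/30 - 12·3³/(6·6) = 9 kN·m
Load 3 — applied couple M₀=8 kN·m at a=18/5 m (b=L-a=12/5):
  M_3 = R_Ax - M_A  [x≤a] with R_A=48/25, M_A=64/25 = (48/25)·3 - (64/25) = 16/5 kN·m
Superposition: M = Σ M_i = 76/5 kN·m ≈ 15.200000 kN·m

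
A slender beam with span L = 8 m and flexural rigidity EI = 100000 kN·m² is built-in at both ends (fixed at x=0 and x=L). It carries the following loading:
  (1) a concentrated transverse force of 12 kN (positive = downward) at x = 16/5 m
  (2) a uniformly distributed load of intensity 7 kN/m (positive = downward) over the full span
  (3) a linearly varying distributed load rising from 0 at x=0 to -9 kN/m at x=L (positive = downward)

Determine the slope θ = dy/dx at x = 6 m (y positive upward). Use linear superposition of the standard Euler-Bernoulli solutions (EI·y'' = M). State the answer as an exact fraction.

Load 1 — point force P=12 kN at a=16/5 m (b=L-a=24/5):
  θ_1 = Pa²(L-x)(2bL-(3b+a)(L-x))/(2L³EI)  [x>a] = 12·(16/5)²·(8-6)·(2·(24/5)·8-(3·(24/5)+(16/5))·(8-6))/(2·8³·100000) = 39/390625 rad
Load 2 — uniform load w=7 kN/m over full span:
  θ_2 = -wx(L-x)(L-2x)/(12EI) = -7·6·(8-6)·(8-2·6)/(12·100000) = 7/25000 rad
Load 3 — triangular load w₀=-9 kN/m (0→w₀ over full span):
  θ_3 = -w₀(2x(L-x)(L-2x)(x+2L)+x²(L-x)²)/(120LEI) = -(-9)·(2·6·(8-6)·(8-2·6)·(6+2·8)+6²·(8-6)²)/(120·8·100000) = -369/2000000 rad
Superposition: θ = Σ θ_i = 9767/50000000 rad ≈ 0.000195 rad

θ(6) = 9767/50000000 rad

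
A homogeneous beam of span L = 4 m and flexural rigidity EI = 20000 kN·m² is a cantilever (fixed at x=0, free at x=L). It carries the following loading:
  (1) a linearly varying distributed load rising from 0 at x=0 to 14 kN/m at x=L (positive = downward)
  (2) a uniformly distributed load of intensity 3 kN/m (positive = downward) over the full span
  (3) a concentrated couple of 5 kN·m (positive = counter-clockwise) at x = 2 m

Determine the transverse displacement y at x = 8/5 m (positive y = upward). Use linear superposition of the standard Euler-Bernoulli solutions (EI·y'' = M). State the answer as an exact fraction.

Load 1 — triangular load w₀=14 kN/m (0→w₀ over full span):
  y_1 = (w₀Lx³/12-w₀L²x²/6-w₀x⁵/(120L))/EI = (14·4·(8/5)³/12-14·4²·(8/5)²/6-14·(8/5)⁵/(120·4))/20000 = -112448/29296875 m
Load 2 — uniform load w=3 kN/m over full span:
  y_2 = -wx²(x²-4Lx+6L²)/(24EI) = -3·(8/5)²·((8/5)²-4·4·(8/5)+6·4²)/(24·20000) = -456/390625 m
Load 3 — applied couple M₀=5 kN·m at a=2 m (b=L-a=2):
  y_3 = M₀x²/(2EI)  [x≤a] = 5·(8/5)²/(2·20000) = 1/3125 m
Superposition: y = Σ y_i = -137273/29296875 m ≈ -0.004686 m

y(8/5) = -137273/29296875 m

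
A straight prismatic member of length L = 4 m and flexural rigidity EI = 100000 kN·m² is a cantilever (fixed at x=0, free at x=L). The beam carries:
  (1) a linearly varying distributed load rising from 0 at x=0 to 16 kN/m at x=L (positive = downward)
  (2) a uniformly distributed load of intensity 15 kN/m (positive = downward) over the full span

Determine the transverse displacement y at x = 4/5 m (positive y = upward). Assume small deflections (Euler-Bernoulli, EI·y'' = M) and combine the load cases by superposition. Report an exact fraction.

Load 1 — triangular load w₀=16 kN/m (0→w₀ over full span):
  y_1 = (w₀Lx³/12-w₀L²x²/6-w₀x⁵/(120L))/EI = (16·4·(4/5)³/12-16·4²·(4/5)²/6-16·(4/5)⁵/(120·4))/100000 = -36016/146484375 m
Load 2 — uniform load w=15 kN/m over full span:
  y_2 = -wx²(x²-4Lx+6L²)/(24EI) = -15·(4/5)²·((4/5)²-4·4·(4/5)+6·4²)/(24·100000) = -131/390625 m
Superposition: y = Σ y_i = -85141/146484375 m ≈ -0.000581 m

y(4/5) = -85141/146484375 m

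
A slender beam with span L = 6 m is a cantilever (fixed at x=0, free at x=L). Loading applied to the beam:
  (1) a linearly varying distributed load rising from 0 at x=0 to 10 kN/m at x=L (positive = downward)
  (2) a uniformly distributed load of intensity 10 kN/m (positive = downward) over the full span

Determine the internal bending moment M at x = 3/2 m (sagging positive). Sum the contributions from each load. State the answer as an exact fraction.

M(3/2) = -2835/16 kN·m

Load 1 — triangular load w₀=10 kN/m (0→w₀ over full span):
  M_1 = w₀Lx/2 - w₀L²/3 - w₀x³/(6L) = 10·6·(3/2)/2 - 10·6²/3 - 10·(3/2)³/(6·6) = -1215/16 kN·m
Load 2 — uniform load w=10 kN/m over full span:
  M_2 = -w(L-x)²/2 = -10·(6-(3/2))²/2 = -405/4 kN·m
Superposition: M = Σ M_i = -2835/16 kN·m ≈ -177.187500 kN·m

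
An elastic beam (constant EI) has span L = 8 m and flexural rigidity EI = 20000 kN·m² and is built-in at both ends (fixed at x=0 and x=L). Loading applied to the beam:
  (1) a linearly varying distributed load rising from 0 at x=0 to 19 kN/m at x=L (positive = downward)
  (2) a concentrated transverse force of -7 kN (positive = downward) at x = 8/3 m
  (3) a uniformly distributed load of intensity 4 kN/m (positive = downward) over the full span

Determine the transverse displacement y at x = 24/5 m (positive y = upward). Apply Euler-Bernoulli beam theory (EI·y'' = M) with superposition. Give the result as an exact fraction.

Load 1 — triangular load w₀=19 kN/m (0→w₀ over full span):
  y_1 = -w₀x²(L-x)²(x+2L)/(120LEI) = -19·(24/5)²·(8-(24/5))²·((24/5)+2·8)/(120·8·20000) = -47424/9765625 m
Load 2 — point force P=-7 kN at a=8/3 m (b=L-a=16/3):
  y_2 = -Pa²(L-x)²(3bL-(3b+a)(L-x))/(6L³EI)  [x>a] = -(-7)·(8/3)²·(8-(24/5))²·(3·(16/3)·8-(3·(16/3)+(8/3))·(8-(24/5)))/(6·8³·20000) = 3584/6328125 m
Load 3 — uniform load w=4 kN/m over full span:
  y_3 = -wx²(L-x)²/(24EI) = -4·(24/5)²·(8-(24/5))²/(24·20000) = -768/390625 m
Superposition: y = Σ y_i = -4948544/791015625 m ≈ -0.006256 m

y(24/5) = -4948544/791015625 m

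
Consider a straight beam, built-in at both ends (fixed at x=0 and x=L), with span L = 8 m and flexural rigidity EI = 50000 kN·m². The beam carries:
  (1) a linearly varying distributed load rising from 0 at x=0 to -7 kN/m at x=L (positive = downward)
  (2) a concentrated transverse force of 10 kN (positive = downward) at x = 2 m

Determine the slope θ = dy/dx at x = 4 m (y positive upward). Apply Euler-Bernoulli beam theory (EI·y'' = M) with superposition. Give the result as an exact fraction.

Load 1 — triangular load w₀=-7 kN/m (0→w₀ over full span):
  θ_1 = -w₀(2x(L-x)(L-2x)(x+2L)+x²(L-x)²)/(120LEI) = -(-7)·(2·4·(8-4)·(8-2·4)·(4+2·8)+4²·(8-4)²)/(120·8·50000) = 7/187500 rad
Load 2 — point force P=10 kN at a=2 m (b=L-a=6):
  θ_2 = Pa²(L-x)(2bL-(3b+a)(L-x))/(2L³EI)  [x>a] = 10·2²·(8-4)·(2·6·8-(3·6+2)·(8-4))/(2·8³·50000) = 1/20000 rad
Superposition: θ = Σ θ_i = 131/1500000 rad ≈ 0.000087 rad

θ(4) = 131/1500000 rad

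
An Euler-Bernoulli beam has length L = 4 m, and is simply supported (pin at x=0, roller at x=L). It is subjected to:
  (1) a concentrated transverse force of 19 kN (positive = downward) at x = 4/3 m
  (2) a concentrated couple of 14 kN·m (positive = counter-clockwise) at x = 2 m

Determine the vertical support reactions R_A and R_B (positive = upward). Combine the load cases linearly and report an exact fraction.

Load 1 — point force P=19 kN at a=4/3 m (b=L-a=8/3):
  R_A = Pb/L = 19·(8/3)/4 = 38/3 kN
  R_B = Pa/L = 19·(4/3)/4 = 19/3 kN
Load 2 — applied couple M₀=14 kN·m at a=2 m (b=L-a=2):
  R_A = M₀/L = 14/4 = 7/2 kN
  R_B = -M₀/L = -14/4 = -7/2 kN
Superposition: R_A = 97/6 kN, R_B = 17/6 kN

R_A = 97/6 kN, R_B = 17/6 kN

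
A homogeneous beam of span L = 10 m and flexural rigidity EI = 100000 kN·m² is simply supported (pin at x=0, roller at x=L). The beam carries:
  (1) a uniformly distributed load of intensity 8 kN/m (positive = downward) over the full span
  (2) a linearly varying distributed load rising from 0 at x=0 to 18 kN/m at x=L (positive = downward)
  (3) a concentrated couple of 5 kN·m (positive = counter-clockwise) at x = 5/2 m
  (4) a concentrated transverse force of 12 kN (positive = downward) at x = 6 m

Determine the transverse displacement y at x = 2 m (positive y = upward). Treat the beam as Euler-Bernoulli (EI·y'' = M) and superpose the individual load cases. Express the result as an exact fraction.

y(2) = -837013/60000000 m

Load 1 — uniform load w=8 kN/m over full span:
  y_1 = -wx(L³-2Lx²+x³)/(24EI) = -8·2·(10³-2·10·2²+2³)/(24·100000) = -58/9375 m
Load 2 — triangular load w₀=18 kN/m (0→w₀ over full span):
  y_2 = -w₀x(7L⁴-10L²x²+3x⁴)/(360LEI) = -18·2·(7·10⁴-10·10²·2²+3·2⁴)/(360·10·100000) = -516/78125 m
Load 3 — applied couple M₀=5 kN·m at a=5/2 m (b=L-a=15/2):
  y_3 = (M₀x³/(6L)+C₁x)/EI  [x≤a] with C₁=M₀(3b²-L²)/(6L)=275/48 = (5·2³/(6·10)+(275/48)·2)/100000 = 97/800000 m
Load 4 — point force P=12 kN at a=6 m (b=L-a=4):
  y_4 = -Pbx(L²-b²-x²)/(6LEI)  [x≤a] = -12·4·2·(10²-4²-2²)/(6·10·100000) = -4/3125 m
Superposition: y = Σ y_i = -837013/60000000 m ≈ -0.013950 m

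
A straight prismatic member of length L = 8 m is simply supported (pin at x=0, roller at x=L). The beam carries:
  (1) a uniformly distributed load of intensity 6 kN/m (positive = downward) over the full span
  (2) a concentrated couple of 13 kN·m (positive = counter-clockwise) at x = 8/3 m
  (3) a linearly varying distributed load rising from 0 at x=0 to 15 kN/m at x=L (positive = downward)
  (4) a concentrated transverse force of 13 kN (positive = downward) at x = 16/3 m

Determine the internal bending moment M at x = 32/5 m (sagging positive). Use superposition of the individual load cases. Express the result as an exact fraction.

Load 1 — uniform load w=6 kN/m over full span:
  M_1 = wx(L-x)/2 = 6·(32/5)·(8-(32/5))/2 = 768/25 kN·m
Load 2 — applied couple M₀=13 kN·m at a=8/3 m (b=L-a=16/3):
  M_2 = M₀x/L - M₀  [x>a] = 13·(32/5)/8 - 13 = -13/5 kN·m
Load 3 — triangular load w₀=15 kN/m (0→w₀ over full span):
  M_3 = w₀Lx/6 - w₀x³/(6L) = 15·8·(32/5)/6 - 15·(32/5)³/(6·8) = 1152/25 kN·m
Load 4 — point force P=13 kN at a=16/3 m (b=L-a=8/3):
  M_4 = Pa(L-x)/L  [x>a] = 13·(16/3)·(8-(32/5))/8 = 208/15 kN·m
Superposition: M = Σ M_i = 1321/15 kN·m ≈ 88.066667 kN·m

M(32/5) = 1321/15 kN·m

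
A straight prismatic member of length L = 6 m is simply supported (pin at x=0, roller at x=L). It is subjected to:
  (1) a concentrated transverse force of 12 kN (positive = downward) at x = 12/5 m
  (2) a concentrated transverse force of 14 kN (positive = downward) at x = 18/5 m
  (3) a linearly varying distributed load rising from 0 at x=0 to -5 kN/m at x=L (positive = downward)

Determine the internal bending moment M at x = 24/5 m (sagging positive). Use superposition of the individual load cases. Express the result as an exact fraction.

M(24/5) = 36/5 kN·m

Load 1 — point force P=12 kN at a=12/5 m (b=L-a=18/5):
  M_1 = Pa(L-x)/L  [x>a] = 12·(12/5)·(6-(24/5))/6 = 144/25 kN·m
Load 2 — point force P=14 kN at a=18/5 m (b=L-a=12/5):
  M_2 = Pa(L-x)/L  [x>a] = 14·(18/5)·(6-(24/5))/6 = 252/25 kN·m
Load 3 — triangular load w₀=-5 kN/m (0→w₀ over full span):
  M_3 = w₀Lx/6 - w₀x³/(6L) = (-5)·6·(24/5)/6 - (-5)·(24/5)³/(6·6) = -216/25 kN·m
Superposition: M = Σ M_i = 36/5 kN·m ≈ 7.200000 kN·m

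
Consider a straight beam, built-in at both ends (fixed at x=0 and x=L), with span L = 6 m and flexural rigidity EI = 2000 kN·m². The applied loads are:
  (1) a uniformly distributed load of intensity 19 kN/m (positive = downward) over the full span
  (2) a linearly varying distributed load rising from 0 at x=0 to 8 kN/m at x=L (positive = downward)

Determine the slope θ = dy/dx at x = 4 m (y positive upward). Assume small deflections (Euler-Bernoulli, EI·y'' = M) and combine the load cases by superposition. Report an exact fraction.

θ(4) = 341/22500 rad

Load 1 — uniform load w=19 kN/m over full span:
  θ_1 = -wx(L-x)(L-2x)/(12EI) = -19·4·(6-4)·(6-2·4)/(12·2000) = 19/1500 rad
Load 2 — triangular load w₀=8 kN/m (0→w₀ over full span):
  θ_2 = -w₀(2x(L-x)(L-2x)(x+2L)+x²(L-x)²)/(120LEI) = -8·(2·4·(6-4)·(6-2·4)·(4+2·6)+4²·(6-4)²)/(120·6·2000) = 14/5625 rad
Superposition: θ = Σ θ_i = 341/22500 rad ≈ 0.015156 rad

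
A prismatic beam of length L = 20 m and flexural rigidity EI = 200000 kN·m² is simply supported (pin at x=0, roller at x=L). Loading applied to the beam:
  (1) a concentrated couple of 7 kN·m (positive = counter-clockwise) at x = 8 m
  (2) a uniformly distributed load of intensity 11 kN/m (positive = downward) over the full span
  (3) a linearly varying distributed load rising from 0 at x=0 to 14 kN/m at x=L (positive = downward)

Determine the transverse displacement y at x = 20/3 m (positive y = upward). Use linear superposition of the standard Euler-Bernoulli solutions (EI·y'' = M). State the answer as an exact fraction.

Load 1 — applied couple M₀=7 kN·m at a=8 m (b=L-a=12):
  y_1 = (M₀x³/(6L)+C₁x)/EI  [x≤a] with C₁=M₀(3b²-L²)/(6L)=28/15 = (7·(20/3)³/(6·20)+(28/15)·(20/3))/200000 = 301/2025000 m
Load 2 — uniform load w=11 kN/m over full span:
  y_2 = -wx(L³-2Lx²+x³)/(24EI) = -11·(20/3)·(20³-2·20·(20/3)²+(20/3)³)/(24·200000) = -121/1215 m
Load 3 — triangular load w₀=14 kN/m (0→w₀ over full span):
  y_3 = -w₀x(7L⁴-10L²x²+3x⁴)/(360LEI) = -14·(20/3)·(7·20⁴-10·20²·(20/3)²+3·(20/3)⁴)/(360·20·200000) = -224/3645 m
Superposition: y = Σ y_i = -2932291/18225000 m ≈ -0.160894 m

y(20/3) = -2932291/18225000 m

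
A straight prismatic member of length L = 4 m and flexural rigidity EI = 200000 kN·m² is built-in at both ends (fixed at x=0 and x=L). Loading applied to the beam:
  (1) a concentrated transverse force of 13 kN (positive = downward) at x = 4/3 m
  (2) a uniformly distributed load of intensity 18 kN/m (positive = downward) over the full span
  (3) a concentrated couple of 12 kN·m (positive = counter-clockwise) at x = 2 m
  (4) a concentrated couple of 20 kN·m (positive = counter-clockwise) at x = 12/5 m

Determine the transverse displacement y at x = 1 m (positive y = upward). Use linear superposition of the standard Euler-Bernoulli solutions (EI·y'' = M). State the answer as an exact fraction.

Load 1 — point force P=13 kN at a=4/3 m (b=L-a=8/3):
  y_1 = -Pb²x²(3aL-(3a+b)x)/(6L³EI)  [x≤a] = -13·(8/3)²·1²·(3·(4/3)·4-(3·(4/3)+(8/3))·1)/(6·4³·200000) = -91/8100000 m
Load 2 — uniform load w=18 kN/m over full span:
  y_2 = -wx²(L-x)²/(24EI) = -18·1²·(4-1)²/(24·200000) = -27/800000 m
Load 3 — applied couple M₀=12 kN·m at a=2 m (b=L-a=2):
  y_3 = (R_Ax³/6 - M_Ax²/2)/EI  [x≤a] with R_A=9/2, M_A=3 = ((9/2)·1³/6 - 3·1²/2)/200000 = -3/800000 m
Load 4 — applied couple M₀=20 kN·m at a=12/5 m (b=L-a=8/5):
  y_4 = (R_Ax³/6 - M_Ax²/2)/EI  [x≤a] with R_A=36/5, M_A=32/5 = ((36/5)·1³/6 - (32/5)·1²/2)/200000 = -1/100000 m
Superposition: y = Σ y_i = -1903/32400000 m ≈ -0.000059 m

y(1) = -1903/32400000 m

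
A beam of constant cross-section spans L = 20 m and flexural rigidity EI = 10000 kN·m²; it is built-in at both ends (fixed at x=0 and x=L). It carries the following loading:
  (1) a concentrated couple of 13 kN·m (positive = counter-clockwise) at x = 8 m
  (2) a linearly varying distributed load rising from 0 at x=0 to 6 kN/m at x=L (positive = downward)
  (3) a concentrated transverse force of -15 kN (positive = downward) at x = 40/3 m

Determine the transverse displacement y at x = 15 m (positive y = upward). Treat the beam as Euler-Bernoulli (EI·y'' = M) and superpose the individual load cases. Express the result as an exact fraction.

Load 1 — applied couple M₀=13 kN·m at a=8 m (b=L-a=12):
  y_1 = (R_Ax³/6 - M_Ax²/2 - M₀(x-a)²/2)/EI  [x>a] with R_A=117/125, M_A=39/25 = ((117/125)·15³/6 - (39/25)·15²/2 - 13·(15-8)²/2)/10000 = 13/4000 m
Load 2 — triangular load w₀=6 kN/m (0→w₀ over full span):
  y_2 = -w₀x²(L-x)²(x+2L)/(120LEI) = -6·15²·(20-15)²·(15+2·20)/(120·20·10000) = -99/1280 m
Load 3 — point force P=-15 kN at a=40/3 m (b=L-a=20/3):
  y_3 = -Pa²(L-x)²(3bL-(3b+a)(L-x))/(6L³EI)  [x>a] = -(-15)·(40/3)²·(20-15)²·(3·(20/3)·20-(3·(20/3)+(40/3))·(20-15))/(6·20³·10000) = 7/216 m
Superposition: y = Σ y_i = -36017/864000 m ≈ -0.041686 m

y(15) = -36017/864000 m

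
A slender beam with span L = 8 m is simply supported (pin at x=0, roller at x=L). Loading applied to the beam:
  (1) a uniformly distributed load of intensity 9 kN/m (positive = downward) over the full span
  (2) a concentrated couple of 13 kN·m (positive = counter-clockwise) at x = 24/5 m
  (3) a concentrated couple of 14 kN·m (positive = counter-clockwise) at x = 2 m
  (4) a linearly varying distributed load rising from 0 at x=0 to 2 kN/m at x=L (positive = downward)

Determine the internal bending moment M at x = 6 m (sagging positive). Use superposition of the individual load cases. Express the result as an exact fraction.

Load 1 — uniform load w=9 kN/m over full span:
  M_1 = wx(L-x)/2 = 9·6·(8-6)/2 = 54 kN·m
Load 2 — applied couple M₀=13 kN·m at a=24/5 m (b=L-a=16/5):
  M_2 = M₀x/L - M₀  [x>a] = 13·6/8 - 13 = -13/4 kN·m
Load 3 — applied couple M₀=14 kN·m at a=2 m (b=L-a=6):
  M_3 = M₀x/L - M₀  [x>a] = 14·6/8 - 14 = -7/2 kN·m
Load 4 — triangular load w₀=2 kN/m (0→w₀ over full span):
  M_4 = w₀Lx/6 - w₀x³/(6L) = 2·8·6/6 - 2·6³/(6·8) = 7 kN·m
Superposition: M = Σ M_i = 217/4 kN·m ≈ 54.250000 kN·m

M(6) = 217/4 kN·m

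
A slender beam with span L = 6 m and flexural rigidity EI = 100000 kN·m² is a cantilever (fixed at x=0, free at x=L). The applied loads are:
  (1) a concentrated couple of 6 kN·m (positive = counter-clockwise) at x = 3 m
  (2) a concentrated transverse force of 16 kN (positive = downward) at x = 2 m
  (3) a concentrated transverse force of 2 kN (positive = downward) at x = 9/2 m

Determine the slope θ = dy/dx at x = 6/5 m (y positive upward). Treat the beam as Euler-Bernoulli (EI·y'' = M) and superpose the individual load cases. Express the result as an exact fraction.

θ(6/5) = -363/1250000 rad

Load 1 — applied couple M₀=6 kN·m at a=3 m (b=L-a=3):
  θ_1 = M₀x/EI  [x≤a] = 6·(6/5)/100000 = 9/125000 rad
Load 2 — point force P=16 kN at a=2 m (b=L-a=4):
  θ_2 = -Px(2a-x)/(2EI)  [x≤a] = -16·(6/5)·(2·2-(6/5))/(2·100000) = -21/78125 rad
Load 3 — point force P=2 kN at a=9/2 m (b=L-a=3/2):
  θ_3 = -Px(2a-x)/(2EI)  [x≤a] = -2·(6/5)·(2·(9/2)-(6/5))/(2·100000) = -117/1250000 rad
Superposition: θ = Σ θ_i = -363/1250000 rad ≈ -0.000290 rad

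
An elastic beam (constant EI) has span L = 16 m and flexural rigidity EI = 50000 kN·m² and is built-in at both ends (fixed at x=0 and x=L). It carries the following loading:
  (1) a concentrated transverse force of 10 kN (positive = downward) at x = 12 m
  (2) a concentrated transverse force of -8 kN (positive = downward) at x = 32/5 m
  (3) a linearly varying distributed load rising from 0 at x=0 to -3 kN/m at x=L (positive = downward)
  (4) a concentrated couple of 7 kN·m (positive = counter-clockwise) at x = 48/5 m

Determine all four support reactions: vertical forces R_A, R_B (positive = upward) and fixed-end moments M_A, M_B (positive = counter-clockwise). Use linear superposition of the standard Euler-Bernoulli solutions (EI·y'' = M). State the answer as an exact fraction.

R_A = -20383/2000 kN, M_A = -8573/250 kN·m, R_B = -23617/2000 kN, M_B = 7257/250 kN·m

Load 1 — point force P=10 kN at a=12 m (b=L-a=4):
  R_A = Pb²(3a+b)/L³ = 10·4²·(3·12+4)/16³ = 25/16 kN
  M_A = Pab²/L² = 10·12·4²/16² = 15/2 kN·m
  R_B = Pa²(a+3b)/L³ = 10·12²·(12+3·4)/16³ = 135/16 kN
  M_B = -Pa²b/L² = -10·12²·4/16² = -45/2 kN·m
Load 2 — point force P=-8 kN at a=32/5 m (b=L-a=48/5):
  R_A = Pb²(3a+b)/L³ = (-8)·(48/5)²·(3·(32/5)+(48/5))/16³ = -648/125 kN
  M_A = Pab²/L² = (-8)·(32/5)·(48/5)²/16² = -2304/125 kN·m
  R_B = Pa²(a+3b)/L³ = (-8)·(32/5)²·((32/5)+3·(48/5))/16³ = -352/125 kN
  M_B = -Pa²b/L² = -(-8)·(32/5)²·(48/5)/16² = 1536/125 kN·m
Load 3 — triangular load w₀=-3 kN/m (0→w₀ over full span):
  R_A = 3w₀L/20 = 3·(-3)·16/20 = -36/5 kN
  M_A = w₀L²/30 = (-3)·16²/30 = -128/5 kN·m
  R_B = 7w₀L/20 = 7·(-3)·16/20 = -84/5 kN
  M_B = -w₀L²/20 = -(-3)·16²/20 = 192/5 kN·m
Load 4 — applied couple M₀=7 kN·m at a=48/5 m (b=L-a=32/5):
  R_A = 6M₀ab/L³ = 6·7·(48/5)·(32/5)/16³ = 63/100 kN
  M_A = M₀b(2a-b)/L² = 7·(32/5)·(2·(48/5)-(32/5))/16² = 56/25 kN·m
  R_B = -6M₀ab/L³ = -6·7·(48/5)·(32/5)/16³ = -63/100 kN
  M_B = M₀a(2b-a)/L² = 7·(48/5)·(2·(32/5)-(48/5))/16² = 21/25 kN·m
Superposition: R_A = -20383/2000 kN, M_A = -8573/250 kN·m, R_B = -23617/2000 kN, M_B = 7257/250 kN·m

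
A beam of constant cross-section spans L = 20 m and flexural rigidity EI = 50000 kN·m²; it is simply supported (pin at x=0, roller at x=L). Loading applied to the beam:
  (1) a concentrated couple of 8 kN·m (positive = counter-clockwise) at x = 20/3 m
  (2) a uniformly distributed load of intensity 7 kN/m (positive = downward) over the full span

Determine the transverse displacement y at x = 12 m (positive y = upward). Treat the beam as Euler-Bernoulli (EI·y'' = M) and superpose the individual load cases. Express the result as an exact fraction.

y(12) = -38756/140625 m

Load 1 — applied couple M₀=8 kN·m at a=20/3 m (b=L-a=40/3):
  y_1 = (M₀x³/(6L)-M₀(x-a)²/2+C₁x)/EI  [x>a] with C₁=M₀(3b²-L²)/(6L)=80/9 = (8·12³/(6·20)-8·(12-(20/3))²/2+(80/9)·12)/50000 = 304/140625 m
Load 2 — uniform load w=7 kN/m over full span:
  y_2 = -wx(L³-2Lx²+x³)/(24EI) = -7·12·(20³-2·20·12²+12³)/(24·50000) = -868/3125 m
Superposition: y = Σ y_i = -38756/140625 m ≈ -0.275598 m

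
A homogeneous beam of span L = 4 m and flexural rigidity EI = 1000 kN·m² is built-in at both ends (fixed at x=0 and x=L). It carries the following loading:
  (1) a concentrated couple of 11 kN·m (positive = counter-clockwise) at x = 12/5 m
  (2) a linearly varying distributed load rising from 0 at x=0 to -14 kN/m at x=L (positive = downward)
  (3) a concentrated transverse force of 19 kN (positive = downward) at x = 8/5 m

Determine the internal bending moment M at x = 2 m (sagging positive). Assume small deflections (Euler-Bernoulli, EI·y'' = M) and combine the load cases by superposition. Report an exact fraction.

Load 1 — applied couple M₀=11 kN·m at a=12/5 m (b=L-a=8/5):
  M_1 = R_Ax - M_A  [x≤a] with R_A=99/25, M_A=88/25 = (99/25)·2 - (88/25) = 22/5 kN·m
Load 2 — triangular load w₀=-14 kN/m (0→w₀ over full span):
  M_2 = 3w₀Lx/20 - w₀L²/30 - w₀x³/(6L) = 3·(-14)·4·2/20 - (-14)·4²/30 - (-14)·2³/(6·4) = -14/3 kN·m
Load 3 — point force P=19 kN at a=8/5 m (b=L-a=12/5):
  M_3 = Pa²(a+3b)(L-x)/L³ - Pa²b/L²  [x>a] = 19·(8/5)²·((8/5)+3·(12/5))·(4-2)/4³ - 19·(8/5)²·(12/5)/4² = 152/25 kN·m
Superposition: M = Σ M_i = 436/75 kN·m ≈ 5.813333 kN·m

M(2) = 436/75 kN·m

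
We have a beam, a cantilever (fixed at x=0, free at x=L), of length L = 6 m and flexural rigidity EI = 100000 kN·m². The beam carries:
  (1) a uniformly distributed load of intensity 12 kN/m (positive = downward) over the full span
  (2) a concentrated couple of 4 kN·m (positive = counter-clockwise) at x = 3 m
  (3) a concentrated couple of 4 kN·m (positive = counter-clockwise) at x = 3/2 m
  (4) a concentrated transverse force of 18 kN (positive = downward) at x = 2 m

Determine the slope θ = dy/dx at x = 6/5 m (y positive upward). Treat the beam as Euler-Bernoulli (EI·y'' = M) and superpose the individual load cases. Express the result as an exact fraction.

θ(6/5) = -7233/3125000 rad

Load 1 — uniform load w=12 kN/m over full span:
  θ_1 = -wx(x²-3Lx+3L²)/(6EI) = -12·(6/5)·((6/5)²-3·6·(6/5)+3·6²)/(6·100000) = -1647/781250 rad
Load 2 — applied couple M₀=4 kN·m at a=3 m (b=L-a=3):
  θ_2 = M₀x/EI  [x≤a] = 4·(6/5)/100000 = 3/62500 rad
Load 3 — applied couple M₀=4 kN·m at a=3/2 m (b=L-a=9/2):
  θ_3 = M₀x/EI  [x≤a] = 4·(6/5)/100000 = 3/62500 rad
Load 4 — point force P=18 kN at a=2 m (b=L-a=4):
  θ_4 = -Px(2a-x)/(2EI)  [x≤a] = -18·(6/5)·(2·2-(6/5))/(2·100000) = -189/625000 rad
Superposition: θ = Σ θ_i = -7233/3125000 rad ≈ -0.002315 rad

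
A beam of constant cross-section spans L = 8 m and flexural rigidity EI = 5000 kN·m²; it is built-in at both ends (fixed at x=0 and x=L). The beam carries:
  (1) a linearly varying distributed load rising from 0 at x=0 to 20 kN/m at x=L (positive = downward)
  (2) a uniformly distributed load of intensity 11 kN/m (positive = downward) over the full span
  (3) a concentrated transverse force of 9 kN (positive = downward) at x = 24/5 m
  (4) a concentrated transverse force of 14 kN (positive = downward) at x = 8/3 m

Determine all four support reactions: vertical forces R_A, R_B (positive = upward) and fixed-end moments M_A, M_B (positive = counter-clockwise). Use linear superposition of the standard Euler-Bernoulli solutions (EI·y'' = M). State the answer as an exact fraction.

R_A = 275192/3375 kN, M_A = 421328/3375 kN·m, R_B = 369433/3375 kN, M_B = -476992/3375 kN·m

Load 1 — triangular load w₀=20 kN/m (0→w₀ over full span):
  R_A = 3w₀L/20 = 3·20·8/20 = 24 kN
  M_A = w₀L²/30 = 20·8²/30 = 128/3 kN·m
  R_B = 7w₀L/20 = 7·20·8/20 = 56 kN
  M_B = -w₀L²/20 = -20·8²/20 = -64 kN·m
Load 2 — uniform load w=11 kN/m over full span:
  R_A = wL/2 = 11·8/2 = 44 kN
  M_A = wL²/12 = 11·8²/12 = 176/3 kN·m
  R_B = wL/2 = 11·8/2 = 44 kN
  M_B = -wL²/12 = -11·8²/12 = -176/3 kN·m
Load 3 — point force P=9 kN at a=24/5 m (b=L-a=16/5):
  R_A = Pb²(3a+b)/L³ = 9·(16/5)²·(3·(24/5)+(16/5))/8³ = 396/125 kN
  M_A = Pab²/L² = 9·(24/5)·(16/5)²/8² = 864/125 kN·m
  R_B = Pa²(a+3b)/L³ = 9·(24/5)²·((24/5)+3·(16/5))/8³ = 729/125 kN
  M_B = -Pa²b/L² = -9·(24/5)²·(16/5)/8² = -1296/125 kN·m
Load 4 — point force P=14 kN at a=8/3 m (b=L-a=16/3):
  R_A = Pb²(3a+b)/L³ = 14·(16/3)²·(3·(8/3)+(16/3))/8³ = 280/27 kN
  M_A = Pab²/L² = 14·(8/3)·(16/3)²/8² = 448/27 kN·m
  R_B = Pa²(a+3b)/L³ = 14·(8/3)²·((8/3)+3·(16/3))/8³ = 98/27 kN
  M_B = -Pa²b/L² = -14·(8/3)²·(16/3)/8² = -224/27 kN·m
Superposition: R_A = 275192/3375 kN, M_A = 421328/3375 kN·m, R_B = 369433/3375 kN, M_B = -476992/3375 kN·m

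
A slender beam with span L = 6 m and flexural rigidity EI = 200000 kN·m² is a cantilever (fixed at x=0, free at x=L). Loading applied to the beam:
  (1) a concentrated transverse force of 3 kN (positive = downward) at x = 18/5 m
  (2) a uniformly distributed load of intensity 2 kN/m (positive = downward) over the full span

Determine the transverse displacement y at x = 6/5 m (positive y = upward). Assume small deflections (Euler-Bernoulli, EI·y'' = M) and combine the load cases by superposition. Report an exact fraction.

y(6/5) = -4617/31250000 m

Load 1 — point force P=3 kN at a=18/5 m (b=L-a=12/5):
  y_1 = -Px²(3a-x)/(6EI)  [x≤a] = -3·(6/5)²·(3·(18/5)-(6/5))/(6·200000) = -27/781250 m
Load 2 — uniform load w=2 kN/m over full span:
  y_2 = -wx²(x²-4Lx+6L²)/(24EI) = -2·(6/5)²·((6/5)²-4·6·(6/5)+6·6²)/(24·200000) = -3537/31250000 m
Superposition: y = Σ y_i = -4617/31250000 m ≈ -0.000148 m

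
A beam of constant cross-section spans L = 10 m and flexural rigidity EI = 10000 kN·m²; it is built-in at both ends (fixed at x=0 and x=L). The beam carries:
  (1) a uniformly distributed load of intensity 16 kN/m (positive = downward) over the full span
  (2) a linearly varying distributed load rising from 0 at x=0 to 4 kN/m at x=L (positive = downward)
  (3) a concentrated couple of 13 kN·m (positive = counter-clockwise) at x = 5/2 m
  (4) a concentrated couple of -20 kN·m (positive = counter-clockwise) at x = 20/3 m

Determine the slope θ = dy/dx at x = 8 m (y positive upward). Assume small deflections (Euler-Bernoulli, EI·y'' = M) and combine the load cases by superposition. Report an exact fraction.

Load 1 — uniform load w=16 kN/m over full span:
  θ_1 = -wx(L-x)(L-2x)/(12EI) = -16·8·(10-8)·(10-2·8)/(12·10000) = 8/625 rad
Load 2 — triangular load w₀=4 kN/m (0→w₀ over full span):
  θ_2 = -w₀(2x(L-x)(L-2x)(x+2L)+x²(L-x)²)/(120LEI) = -4·(2·8·(10-8)·(10-2·8)·(8+2·10)+8²·(10-8)²)/(120·10·10000) = 16/9375 rad
Load 3 — applied couple M₀=13 kN·m at a=5/2 m (b=L-a=15/2):
  θ_3 = (R_Ax²/2 - M_Ax - M₀(x-a))/EI  [x>a] with R_A=117/80, M_A=-39/16 = ((117/80)·8²/2 - (-39/16)·8 - 13·(8-(5/2)))/10000 = -13/25000 rad
Load 4 — applied couple M₀=-20 kN·m at a=20/3 m (b=L-a=10/3):
  θ_4 = (R_Ax²/2 - M_Ax - M₀(x-a))/EI  [x>a] with R_A=-8/3, M_A=-20/3 = ((-8/3)·8²/2 - (-20/3)·8 - (-20)·(8-(20/3)))/10000 = -1/1875 rad
Superposition: θ = Σ θ_i = 1009/75000 rad ≈ 0.013453 rad

θ(8) = 1009/75000 rad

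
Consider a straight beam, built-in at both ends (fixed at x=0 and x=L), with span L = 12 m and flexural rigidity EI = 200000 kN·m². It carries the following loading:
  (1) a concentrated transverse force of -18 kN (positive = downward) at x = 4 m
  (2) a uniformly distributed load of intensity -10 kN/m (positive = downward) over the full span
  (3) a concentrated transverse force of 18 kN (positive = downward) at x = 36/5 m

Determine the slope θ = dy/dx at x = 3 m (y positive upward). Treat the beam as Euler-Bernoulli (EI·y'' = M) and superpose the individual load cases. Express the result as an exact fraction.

Load 1 — point force P=-18 kN at a=4 m (b=L-a=8):
  θ_1 = -Pb²x(2aL-(3a+b)x)/(2L³EI)  [x≤a] = -(-18)·8²·3·(2·4·12-(3·4+8)·3)/(2·12³·200000) = 9/50000 rad
Load 2 — uniform load w=-10 kN/m over full span:
  θ_2 = -wx(L-x)(L-2x)/(12EI) = -(-10)·3·(12-3)·(12-2·3)/(12·200000) = 27/40000 rad
Load 3 — point force P=18 kN at a=36/5 m (b=L-a=24/5):
  θ_3 = -Pb²x(2aL-(3a+b)x)/(2L³EI)  [x≤a] = -18·(24/5)²·3·(2·(36/5)·12-(3·(36/5)+(24/5))·3)/(2·12³·200000) = -1053/6250000 rad
Superposition: θ = Σ θ_i = 17163/25000000 rad ≈ 0.000687 rad

θ(3) = 17163/25000000 rad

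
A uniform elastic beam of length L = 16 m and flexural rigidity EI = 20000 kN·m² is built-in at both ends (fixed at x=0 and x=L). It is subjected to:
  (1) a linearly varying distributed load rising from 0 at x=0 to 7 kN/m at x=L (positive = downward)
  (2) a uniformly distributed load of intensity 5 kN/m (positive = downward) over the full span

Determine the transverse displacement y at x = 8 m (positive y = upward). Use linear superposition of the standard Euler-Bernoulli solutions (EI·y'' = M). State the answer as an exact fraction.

Load 1 — triangular load w₀=7 kN/m (0→w₀ over full span):
  y_1 = -w₀x²(L-x)²(x+2L)/(120LEI) = -7·8²·(16-8)²·(8+2·16)/(120·16·20000) = -56/1875 m
Load 2 — uniform load w=5 kN/m over full span:
  y_2 = -wx²(L-x)²/(24EI) = -5·8²·(16-8)²/(24·20000) = -16/375 m
Superposition: y = Σ y_i = -136/1875 m ≈ -0.072533 m

y(8) = -136/1875 m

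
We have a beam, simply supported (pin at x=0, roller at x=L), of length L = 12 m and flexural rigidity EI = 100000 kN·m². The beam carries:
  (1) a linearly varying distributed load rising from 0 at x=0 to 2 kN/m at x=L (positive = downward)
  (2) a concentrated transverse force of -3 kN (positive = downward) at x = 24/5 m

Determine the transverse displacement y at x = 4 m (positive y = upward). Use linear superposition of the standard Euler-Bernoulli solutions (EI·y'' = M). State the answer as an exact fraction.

y(4) = -4787/3515625 m

Load 1 — triangular load w₀=2 kN/m (0→w₀ over full span):
  y_1 = -w₀x(7L⁴-10L²x²+3x⁴)/(360LEI) = -2·4·(7·12⁴-10·12²·4²+3·4⁴)/(360·12·100000) = -64/28125 m
Load 2 — point force P=-3 kN at a=24/5 m (b=L-a=36/5):
  y_2 = -Pbx(L²-b²-x²)/(6LEI)  [x≤a] = -(-3)·(36/5)·4·(12²-(36/5)²-4²)/(6·12·100000) = 357/390625 m
Superposition: y = Σ y_i = -4787/3515625 m ≈ -0.001362 m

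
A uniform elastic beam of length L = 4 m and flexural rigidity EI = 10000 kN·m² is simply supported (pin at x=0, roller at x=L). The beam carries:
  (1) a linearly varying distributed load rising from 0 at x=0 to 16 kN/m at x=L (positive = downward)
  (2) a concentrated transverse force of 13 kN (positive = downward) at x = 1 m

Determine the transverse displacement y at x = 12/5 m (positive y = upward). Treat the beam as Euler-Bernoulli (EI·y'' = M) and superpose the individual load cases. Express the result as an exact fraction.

y(12/5) = -572597/156250000 m

Load 1 — triangular load w₀=16 kN/m (0→w₀ over full span):
  y_1 = -w₀x(7L⁴-10L²x²+3x⁴)/(360LEI) = -16·(12/5)·(7·4⁴-10·4²·(12/5)²+3·(12/5)⁴)/(360·4·10000) = -75776/29296875 m
Load 2 — point force P=13 kN at a=1 m (b=L-a=3):
  y_2 = -Pa(L-x)(2Lx-a²-x²)/(6LEI)  [x>a] = -13·1·(4-(12/5))·(2·4·(12/5)-1²-(12/5)²)/(6·4·10000) = -4043/3750000 m
Superposition: y = Σ y_i = -572597/156250000 m ≈ -0.003665 m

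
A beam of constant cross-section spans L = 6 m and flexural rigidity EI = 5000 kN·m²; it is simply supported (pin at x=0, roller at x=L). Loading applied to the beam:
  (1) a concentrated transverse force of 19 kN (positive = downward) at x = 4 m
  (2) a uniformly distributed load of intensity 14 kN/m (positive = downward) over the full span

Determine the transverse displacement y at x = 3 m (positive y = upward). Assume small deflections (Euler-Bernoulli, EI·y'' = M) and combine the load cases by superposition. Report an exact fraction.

Load 1 — point force P=19 kN at a=4 m (b=L-a=2):
  y_1 = -Pbx(L²-b²-x²)/(6LEI)  [x≤a] = -19·2·3·(6²-2²-3²)/(6·6·5000) = -437/30000 m
Load 2 — uniform load w=14 kN/m over full span:
  y_2 = -wx(L³-2Lx²+x³)/(24EI) = -14·3·(6³-2·6·3²+3³)/(24·5000) = -189/4000 m
Superposition: y = Σ y_i = -3709/60000 m ≈ -0.061817 m

y(3) = -3709/60000 m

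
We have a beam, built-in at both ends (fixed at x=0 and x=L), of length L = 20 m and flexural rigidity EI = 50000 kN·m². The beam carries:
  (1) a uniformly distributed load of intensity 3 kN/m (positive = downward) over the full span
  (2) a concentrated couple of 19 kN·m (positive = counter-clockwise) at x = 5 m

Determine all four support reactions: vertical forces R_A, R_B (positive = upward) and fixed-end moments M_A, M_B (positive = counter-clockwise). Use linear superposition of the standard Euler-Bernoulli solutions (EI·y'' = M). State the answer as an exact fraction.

R_A = 4971/160 kN, M_A = 1543/16 kN·m, R_B = 4629/160 kN, M_B = -1505/16 kN·m

Load 1 — uniform load w=3 kN/m over full span:
  R_A = wL/2 = 3·20/2 = 30 kN
  M_A = wL²/12 = 3·20²/12 = 100 kN·m
  R_B = wL/2 = 3·20/2 = 30 kN
  M_B = -wL²/12 = -3·20²/12 = -100 kN·m
Load 2 — applied couple M₀=19 kN·m at a=5 m (b=L-a=15):
  R_A = 6M₀ab/L³ = 6·19·5·15/20³ = 171/160 kN
  M_A = M₀b(2a-b)/L² = 19·15·(2·5-15)/20² = -57/16 kN·m
  R_B = -6M₀ab/L³ = -6·19·5·15/20³ = -171/160 kN
  M_B = M₀a(2b-a)/L² = 19·5·(2·15-5)/20² = 95/16 kN·m
Superposition: R_A = 4971/160 kN, M_A = 1543/16 kN·m, R_B = 4629/160 kN, M_B = -1505/16 kN·m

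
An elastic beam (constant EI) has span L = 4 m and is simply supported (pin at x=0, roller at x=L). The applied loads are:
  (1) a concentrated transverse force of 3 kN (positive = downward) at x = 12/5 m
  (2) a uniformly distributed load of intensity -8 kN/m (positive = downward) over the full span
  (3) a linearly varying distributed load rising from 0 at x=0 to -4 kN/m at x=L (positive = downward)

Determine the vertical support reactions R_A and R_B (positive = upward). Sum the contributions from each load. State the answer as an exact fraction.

R_A = -262/15 kN, R_B = -293/15 kN

Load 1 — point force P=3 kN at a=12/5 m (b=L-a=8/5):
  R_A = Pb/L = 3·(8/5)/4 = 6/5 kN
  R_B = Pa/L = 3·(12/5)/4 = 9/5 kN
Load 2 — uniform load w=-8 kN/m over full span:
  R_A = wL/2 = (-8)·4/2 = -16 kN
  R_B = wL/2 = (-8)·4/2 = -16 kN
Load 3 — triangular load w₀=-4 kN/m (0→w₀ over full span):
  R_A = w₀L/6 = (-4)·4/6 = -8/3 kN
  R_B = w₀L/3 = (-4)·4/3 = -16/3 kN
Superposition: R_A = -262/15 kN, R_B = -293/15 kN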